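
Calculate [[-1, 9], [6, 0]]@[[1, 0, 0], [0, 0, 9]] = C[0][0] = (-1)*(1) + (9)*(0) = -1
C[0][1] = (-1)*(0) + (9)*(0) = 0
C[0][2] = (-1)*(0) + (9)*(9) = 81
C[1][0] = (6)*(1) + (0)*(0) = 6
C[1][1] = (6)*(0) + (0)*(0) = 0
C[1][2] = (6)*(0) + (0)*(9) = 0
= [[-1, 0, 81], [6, 0, 0]]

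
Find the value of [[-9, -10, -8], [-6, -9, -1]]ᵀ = [[-9, -6], [-10, -9], [-8, -1]]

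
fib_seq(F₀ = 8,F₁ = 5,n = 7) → F_2 = F_1 + F_0 = 13
F_3 = F_2 + F_1 = 18
F_4 = F_3 + F_2 = 31
...
= [8, 5, 13, 18, 31, 49, 80]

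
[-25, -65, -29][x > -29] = keep x where x > -29: -25✓, -65✗, -29✗
= [-25]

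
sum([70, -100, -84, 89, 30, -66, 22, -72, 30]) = -81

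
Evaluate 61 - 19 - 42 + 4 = 4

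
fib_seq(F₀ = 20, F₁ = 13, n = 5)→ F_2 = F_1 + F_0 = 33
F_3 = F_2 + F_1 = 46
F_4 = F_3 + F_2 = 79
= [20, 13, 33, 46, 79]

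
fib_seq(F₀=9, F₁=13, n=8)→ [9, 13, 22, 35, 57, 92, 149, 241]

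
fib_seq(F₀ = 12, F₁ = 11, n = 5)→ [12, 11, 23, 34, 57]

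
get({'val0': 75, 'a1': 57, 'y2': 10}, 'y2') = 10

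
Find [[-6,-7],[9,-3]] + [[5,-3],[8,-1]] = [[-1, -10], [17, -4]]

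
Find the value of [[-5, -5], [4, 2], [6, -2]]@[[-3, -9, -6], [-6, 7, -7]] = [[45, 10, 65], [-24, -22, -38], [-6, -68, -22]]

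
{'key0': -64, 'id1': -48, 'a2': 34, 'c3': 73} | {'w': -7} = {'key0': -64, 'id1': -48, 'a2': 34, 'c3': 73, 'w': -7}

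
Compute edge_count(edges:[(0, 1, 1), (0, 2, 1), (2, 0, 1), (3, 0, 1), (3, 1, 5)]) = 5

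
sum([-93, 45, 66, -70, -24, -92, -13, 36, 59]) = (-93) + 45 + 66 + (-70) + (-24) + (-92) + (-13) + 36 + 59
= -86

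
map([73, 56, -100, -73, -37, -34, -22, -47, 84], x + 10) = [83, 66, -90, -63, -27, -24, -12, -37, 94]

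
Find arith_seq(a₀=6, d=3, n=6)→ a_0 = 6 + 0*3 = 6
a_1 = 6 + 1*3 = 9
a_2 = 6 + 2*3 = 12
...
= [6, 9, 12, 15, 18, 21]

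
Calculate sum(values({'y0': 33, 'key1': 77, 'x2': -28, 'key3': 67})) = 149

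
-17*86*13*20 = -380120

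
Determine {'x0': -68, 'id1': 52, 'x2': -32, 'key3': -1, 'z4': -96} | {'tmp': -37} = {'x0': -68, 'id1': 52, 'x2': -32, 'key3': -1, 'z4': -96, 'tmp': -37}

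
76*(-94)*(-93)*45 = 29897640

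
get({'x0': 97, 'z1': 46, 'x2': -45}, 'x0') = 97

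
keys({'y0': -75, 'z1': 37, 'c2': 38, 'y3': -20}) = ['y0', 'z1', 'c2', 'y3']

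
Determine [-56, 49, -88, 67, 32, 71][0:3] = [-56, 49, -88]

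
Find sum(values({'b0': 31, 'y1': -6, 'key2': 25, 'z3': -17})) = 33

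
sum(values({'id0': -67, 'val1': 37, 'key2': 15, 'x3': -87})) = -102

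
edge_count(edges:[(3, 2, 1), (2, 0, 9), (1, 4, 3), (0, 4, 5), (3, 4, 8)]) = 5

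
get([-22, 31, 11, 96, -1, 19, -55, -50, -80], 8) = -80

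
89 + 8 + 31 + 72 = 200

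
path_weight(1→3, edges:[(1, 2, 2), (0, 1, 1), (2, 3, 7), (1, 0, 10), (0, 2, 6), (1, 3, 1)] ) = 1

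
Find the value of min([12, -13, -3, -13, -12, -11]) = -13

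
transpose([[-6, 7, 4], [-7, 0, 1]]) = [[-6, -7], [7, 0], [4, 1]]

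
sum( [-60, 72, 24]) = 36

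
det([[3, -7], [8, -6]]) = 38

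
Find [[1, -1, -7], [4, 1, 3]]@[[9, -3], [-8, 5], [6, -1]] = [[-25, -1], [46, -10]]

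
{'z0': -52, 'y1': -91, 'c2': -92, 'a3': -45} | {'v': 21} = {'z0': -52, 'y1': -91, 'c2': -92, 'a3': -45, 'v': 21}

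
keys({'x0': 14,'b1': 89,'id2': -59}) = ['x0', 'b1', 'id2']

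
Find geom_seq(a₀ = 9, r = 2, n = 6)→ [9, 18, 36, 72, 144, 288]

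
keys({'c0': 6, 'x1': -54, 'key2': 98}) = ['c0', 'x1', 'key2']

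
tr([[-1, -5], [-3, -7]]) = -8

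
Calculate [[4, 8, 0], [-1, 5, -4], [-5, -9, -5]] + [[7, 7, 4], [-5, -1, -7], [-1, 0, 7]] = [[11, 15, 4], [-6, 4, -11], [-6, -9, 2]]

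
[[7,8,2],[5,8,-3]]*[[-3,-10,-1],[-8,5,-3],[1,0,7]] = C[0][0] = (7)*(-3) + (8)*(-8) + (2)*(1) = -83
C[0][1] = (7)*(-10) + (8)*(5) + (2)*(0) = -30
C[0][2] = (7)*(-1) + (8)*(-3) + (2)*(7) = -17
C[1][0] = (5)*(-3) + (8)*(-8) + (-3)*(1) = -82
C[1][1] = (5)*(-10) + (8)*(5) + (-3)*(0) = -10
C[1][2] = (5)*(-1) + (8)*(-3) + (-3)*(7) = -50
= [[-83, -30, -17], [-82, -10, -50]]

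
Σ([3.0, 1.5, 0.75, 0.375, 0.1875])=5.8125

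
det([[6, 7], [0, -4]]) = (6)*(-4) - (7)*(0)
= -24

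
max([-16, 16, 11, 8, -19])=16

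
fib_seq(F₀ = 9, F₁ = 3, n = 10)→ F_2 = F_1 + F_0 = 12
F_3 = F_2 + F_1 = 15
F_4 = F_3 + F_2 = 27
...
= [9, 3, 12, 15, 27, 42, 69, 111, 180, 291]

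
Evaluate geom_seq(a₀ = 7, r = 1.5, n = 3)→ [7.0, 10.5, 15.75]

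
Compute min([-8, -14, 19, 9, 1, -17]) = -17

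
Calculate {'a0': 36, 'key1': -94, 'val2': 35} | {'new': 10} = {'a0': 36, 'key1': -94, 'val2': 35, 'new': 10}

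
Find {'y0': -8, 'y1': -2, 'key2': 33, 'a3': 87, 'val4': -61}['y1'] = -2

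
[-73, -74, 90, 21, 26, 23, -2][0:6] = [-73, -74, 90, 21, 26, 23]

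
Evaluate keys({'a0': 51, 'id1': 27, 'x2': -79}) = ['a0', 'id1', 'x2']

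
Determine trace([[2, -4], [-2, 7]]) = diagonal: 2 + 7
= 9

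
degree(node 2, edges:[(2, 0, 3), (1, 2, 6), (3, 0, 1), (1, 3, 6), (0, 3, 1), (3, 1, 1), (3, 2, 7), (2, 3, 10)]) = incident: (2,0), (1,2), (3,2), (2,3)
= 4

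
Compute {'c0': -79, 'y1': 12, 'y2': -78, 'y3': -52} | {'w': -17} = {'c0': -79, 'y1': 12, 'y2': -78, 'y3': -52, 'w': -17}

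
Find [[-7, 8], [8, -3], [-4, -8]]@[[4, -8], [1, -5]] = C[0][0] = (-7)*(4) + (8)*(1) = -20
C[0][1] = (-7)*(-8) + (8)*(-5) = 16
C[1][0] = (8)*(4) + (-3)*(1) = 29
C[1][1] = (8)*(-8) + (-3)*(-5) = -49
C[2][0] = (-4)*(4) + (-8)*(1) = -24
C[2][1] = (-4)*(-8) + (-8)*(-5) = 72
= [[-20, 16], [29, -49], [-24, 72]]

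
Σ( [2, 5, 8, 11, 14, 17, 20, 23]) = 2 + 5 + 8 + 11 + 14 + 17 + 20 + 23
= 100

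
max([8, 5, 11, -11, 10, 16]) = 16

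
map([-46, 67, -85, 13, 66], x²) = [2116, 4489, 7225, 169, 4356]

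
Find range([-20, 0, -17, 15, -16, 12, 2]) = 35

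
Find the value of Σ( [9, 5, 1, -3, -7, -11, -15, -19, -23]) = 9 + 5 + 1 + (-3) + (-7) + (-11) + (-15) + (-19) + (-23)
= -63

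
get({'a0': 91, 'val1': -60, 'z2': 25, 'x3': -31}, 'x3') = -31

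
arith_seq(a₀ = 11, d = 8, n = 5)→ a_0 = 11 + 0*8 = 11
a_1 = 11 + 1*8 = 19
a_2 = 11 + 2*8 = 27
...
= [11, 19, 27, 35, 43]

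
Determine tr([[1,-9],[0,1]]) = diagonal: 1 + 1
= 2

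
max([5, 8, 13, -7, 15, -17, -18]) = 15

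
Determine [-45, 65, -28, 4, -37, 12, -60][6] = -60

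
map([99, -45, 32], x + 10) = 99+10=109, -45+10=-35, 32+10=42
= [109, -35, 42]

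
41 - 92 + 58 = 7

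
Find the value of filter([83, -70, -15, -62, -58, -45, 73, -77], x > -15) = [83, 73]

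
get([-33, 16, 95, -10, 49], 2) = 95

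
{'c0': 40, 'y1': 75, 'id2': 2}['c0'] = 40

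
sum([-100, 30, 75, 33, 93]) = (-100) + 30 + 75 + 33 + 93
= 131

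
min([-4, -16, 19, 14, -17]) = -17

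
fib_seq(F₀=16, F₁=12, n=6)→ F_2 = F_1 + F_0 = 28
F_3 = F_2 + F_1 = 40
F_4 = F_3 + F_2 = 68
...
= [16, 12, 28, 40, 68, 108]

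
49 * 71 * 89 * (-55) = -17029705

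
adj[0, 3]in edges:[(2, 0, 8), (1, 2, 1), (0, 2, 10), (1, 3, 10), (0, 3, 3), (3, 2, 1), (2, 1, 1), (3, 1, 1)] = 3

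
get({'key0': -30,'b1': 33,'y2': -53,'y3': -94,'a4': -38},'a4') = -38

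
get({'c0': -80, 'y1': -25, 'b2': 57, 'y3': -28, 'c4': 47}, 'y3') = -28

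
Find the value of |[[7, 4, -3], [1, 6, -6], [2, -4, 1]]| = (1)*(7)*det([[6, -6], [-4, 1]]) + (-1)*(4)*det([[1, -6], [2, 1]]) + (1)*(-3)*det([[1, 6], [2, -4]])
= -126 + -52 + 48
= -130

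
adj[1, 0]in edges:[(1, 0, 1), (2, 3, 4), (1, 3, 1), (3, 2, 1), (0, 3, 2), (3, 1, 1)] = 1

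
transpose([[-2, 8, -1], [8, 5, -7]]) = [[-2, 8], [8, 5], [-1, -7]]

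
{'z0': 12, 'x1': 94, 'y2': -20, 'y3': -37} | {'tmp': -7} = {'z0': 12, 'x1': 94, 'y2': -20, 'y3': -37, 'tmp': -7}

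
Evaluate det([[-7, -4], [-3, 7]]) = -61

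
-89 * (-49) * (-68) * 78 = -23130744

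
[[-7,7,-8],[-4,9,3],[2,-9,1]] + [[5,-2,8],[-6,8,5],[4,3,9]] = [[-2, 5, 0], [-10, 17, 8], [6, -6, 10]]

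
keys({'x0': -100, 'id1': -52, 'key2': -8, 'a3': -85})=['x0', 'id1', 'key2', 'a3']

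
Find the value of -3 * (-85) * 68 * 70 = 1213800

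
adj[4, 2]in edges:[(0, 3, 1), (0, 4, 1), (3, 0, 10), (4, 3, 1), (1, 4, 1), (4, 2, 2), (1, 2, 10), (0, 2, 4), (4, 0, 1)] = 2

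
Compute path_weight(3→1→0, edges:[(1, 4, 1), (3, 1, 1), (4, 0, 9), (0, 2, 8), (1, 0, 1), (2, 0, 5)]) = 2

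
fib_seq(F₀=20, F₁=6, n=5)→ F_2 = F_1 + F_0 = 26
F_3 = F_2 + F_1 = 32
F_4 = F_3 + F_2 = 58
= [20, 6, 26, 32, 58]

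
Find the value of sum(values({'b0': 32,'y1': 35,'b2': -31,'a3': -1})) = 32 + 35 + (-31) + (-1)
= 35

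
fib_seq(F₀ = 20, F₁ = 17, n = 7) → F_2 = F_1 + F_0 = 37
F_3 = F_2 + F_1 = 54
F_4 = F_3 + F_2 = 91
...
= [20, 17, 37, 54, 91, 145, 236]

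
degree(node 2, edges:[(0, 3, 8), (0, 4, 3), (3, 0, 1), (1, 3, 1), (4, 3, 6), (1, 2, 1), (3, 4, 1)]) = incident: (1,2)
= 1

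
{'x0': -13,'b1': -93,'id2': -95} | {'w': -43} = {'x0': -13, 'b1': -93, 'id2': -95, 'w': -43}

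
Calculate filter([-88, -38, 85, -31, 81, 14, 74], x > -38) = [85, -31, 81, 14, 74]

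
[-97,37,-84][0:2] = [-97, 37]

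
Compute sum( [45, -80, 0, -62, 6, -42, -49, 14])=-168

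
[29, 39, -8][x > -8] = keep x where x > -8: 29✓, 39✓, -8✗
= [29, 39]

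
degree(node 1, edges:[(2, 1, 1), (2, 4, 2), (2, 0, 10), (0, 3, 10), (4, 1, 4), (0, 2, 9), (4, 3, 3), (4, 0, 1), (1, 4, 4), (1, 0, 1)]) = 4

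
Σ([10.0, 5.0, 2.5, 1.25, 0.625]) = 19.375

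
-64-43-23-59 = -189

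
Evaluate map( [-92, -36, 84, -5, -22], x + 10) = [-82, -26, 94, 5, -12]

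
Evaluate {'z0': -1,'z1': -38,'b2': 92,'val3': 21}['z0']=-1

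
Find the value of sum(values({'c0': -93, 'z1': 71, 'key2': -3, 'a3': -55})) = -80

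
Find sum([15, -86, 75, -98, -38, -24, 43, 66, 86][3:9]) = slice → [-98, -38, -24, 43, 66, 86]
(-98) + (-38) + (-24) + 43 + 66 + 86
= 35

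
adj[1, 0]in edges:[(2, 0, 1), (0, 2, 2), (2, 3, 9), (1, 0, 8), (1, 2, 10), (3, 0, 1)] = 8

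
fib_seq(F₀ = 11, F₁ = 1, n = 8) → [11, 1, 12, 13, 25, 38, 63, 101]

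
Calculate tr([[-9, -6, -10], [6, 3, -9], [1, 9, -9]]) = -15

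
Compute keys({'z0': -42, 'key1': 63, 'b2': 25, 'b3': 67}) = ['z0', 'key1', 'b2', 'b3']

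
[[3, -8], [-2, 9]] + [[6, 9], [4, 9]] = [[9, 1], [2, 18]]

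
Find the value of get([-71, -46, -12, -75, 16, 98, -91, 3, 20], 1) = -46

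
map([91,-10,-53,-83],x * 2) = 91*2=182, -10*2=-20, -53*2=-106, -83*2=-166
= [182, -20, -106, -166]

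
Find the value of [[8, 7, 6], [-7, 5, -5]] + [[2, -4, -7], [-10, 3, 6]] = [[10, 3, -1], [-17, 8, 1]]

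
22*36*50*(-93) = -3682800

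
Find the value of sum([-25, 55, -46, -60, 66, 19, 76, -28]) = 57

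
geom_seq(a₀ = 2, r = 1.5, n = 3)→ [2.0, 3.0, 4.5]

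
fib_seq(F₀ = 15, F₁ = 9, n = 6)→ F_2 = F_1 + F_0 = 24
F_3 = F_2 + F_1 = 33
F_4 = F_3 + F_2 = 57
...
= [15, 9, 24, 33, 57, 90]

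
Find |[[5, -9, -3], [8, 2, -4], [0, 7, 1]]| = 54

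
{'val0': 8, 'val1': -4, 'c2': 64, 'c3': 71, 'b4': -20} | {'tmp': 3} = {'val0': 8, 'val1': -4, 'c2': 64, 'c3': 71, 'b4': -20, 'tmp': 3}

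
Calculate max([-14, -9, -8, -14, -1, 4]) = 4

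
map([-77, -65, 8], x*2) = -77*2=-154, -65*2=-130, 8*2=16
= [-154, -130, 16]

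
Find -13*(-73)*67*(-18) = -1144494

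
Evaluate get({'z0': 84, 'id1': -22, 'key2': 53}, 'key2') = 53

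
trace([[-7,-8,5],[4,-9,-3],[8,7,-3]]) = diagonal: (-7) + (-9) + (-3)
= -19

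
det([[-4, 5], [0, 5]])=(-4)*(5) - (5)*(0)
= -20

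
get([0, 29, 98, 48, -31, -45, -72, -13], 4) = -31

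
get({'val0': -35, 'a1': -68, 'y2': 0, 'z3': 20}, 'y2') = 0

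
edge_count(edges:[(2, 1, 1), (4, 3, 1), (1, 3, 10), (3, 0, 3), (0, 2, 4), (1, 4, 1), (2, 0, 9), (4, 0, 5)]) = 8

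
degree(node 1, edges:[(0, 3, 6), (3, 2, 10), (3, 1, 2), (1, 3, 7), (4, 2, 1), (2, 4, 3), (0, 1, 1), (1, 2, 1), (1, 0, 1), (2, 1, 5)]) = incident: (3,1), (1,3), (0,1), (1,2), (1,0), (2,1)
= 6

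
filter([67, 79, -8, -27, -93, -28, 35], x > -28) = keep x where x > -28: 67✓, 79✓, -8✓, -27✓, -93✗, -28✗, 35✓
= [67, 79, -8, -27, 35]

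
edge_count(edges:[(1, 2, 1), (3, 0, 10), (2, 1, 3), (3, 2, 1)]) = 4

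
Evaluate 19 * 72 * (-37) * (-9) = 455544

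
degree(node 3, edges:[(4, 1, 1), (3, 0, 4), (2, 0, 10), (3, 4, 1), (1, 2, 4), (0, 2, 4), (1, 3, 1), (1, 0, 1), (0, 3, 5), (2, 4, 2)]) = 4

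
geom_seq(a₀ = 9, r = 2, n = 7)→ a_0 = 9*2^0 = 9
a_1 = 9*2^1 = 18
a_2 = 9*2^2 = 36
...
= [9, 18, 36, 72, 144, 288, 576]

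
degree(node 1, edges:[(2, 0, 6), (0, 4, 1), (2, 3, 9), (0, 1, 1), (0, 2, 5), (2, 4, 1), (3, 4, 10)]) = incident: (0,1)
= 1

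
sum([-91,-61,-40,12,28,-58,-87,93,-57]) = -261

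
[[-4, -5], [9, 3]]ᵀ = [[-4, 9], [-5, 3]]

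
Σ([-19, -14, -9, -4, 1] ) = (-19) + (-14) + (-9) + (-4) + 1
= -45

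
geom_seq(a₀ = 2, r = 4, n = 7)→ [2, 8, 32, 128, 512, 2048, 8192]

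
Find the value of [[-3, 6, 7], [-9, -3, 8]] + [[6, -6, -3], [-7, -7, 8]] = [[3, 0, 4], [-16, -10, 16]]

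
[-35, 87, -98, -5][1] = 87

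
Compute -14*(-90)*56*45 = 3175200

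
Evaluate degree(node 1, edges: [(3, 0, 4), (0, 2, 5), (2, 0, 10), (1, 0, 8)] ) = incident: (1,0)
= 1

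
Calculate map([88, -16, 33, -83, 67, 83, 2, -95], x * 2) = 88*2=176, -16*2=-32, 33*2=66, -83*2=-166, 67*2=134, 83*2=166, 2*2=4, -95*2=-190
= [176, -32, 66, -166, 134, 166, 4, -190]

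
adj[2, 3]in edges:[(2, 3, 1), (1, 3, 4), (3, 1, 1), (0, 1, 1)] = 1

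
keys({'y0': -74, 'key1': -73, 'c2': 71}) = ['y0', 'key1', 'c2']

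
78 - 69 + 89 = 98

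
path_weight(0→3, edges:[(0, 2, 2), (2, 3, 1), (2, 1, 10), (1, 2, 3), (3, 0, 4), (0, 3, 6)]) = w(0→3)=6
= 6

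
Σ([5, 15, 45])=5 + 15 + 45
= 65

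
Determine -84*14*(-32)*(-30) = -1128960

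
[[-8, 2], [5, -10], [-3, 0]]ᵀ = [[-8, 5, -3], [2, -10, 0]]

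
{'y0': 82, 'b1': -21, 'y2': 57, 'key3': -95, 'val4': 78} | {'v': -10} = {'y0': 82, 'b1': -21, 'y2': 57, 'key3': -95, 'val4': 78, 'v': -10}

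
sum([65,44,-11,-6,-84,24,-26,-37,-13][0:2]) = slice → [65, 44]
65 + 44
= 109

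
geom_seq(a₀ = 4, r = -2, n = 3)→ a_0 = 4*(-2)^0 = 4
a_1 = 4*(-2)^1 = -8
a_2 = 4*(-2)^2 = 16
= [4, -8, 16]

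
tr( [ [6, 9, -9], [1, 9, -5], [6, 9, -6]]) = diagonal: 6 + 9 + (-6)
= 9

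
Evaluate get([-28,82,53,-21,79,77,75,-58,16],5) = 77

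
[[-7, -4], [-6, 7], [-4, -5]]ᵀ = [[-7, -6, -4], [-4, 7, -5]]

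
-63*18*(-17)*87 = 1677186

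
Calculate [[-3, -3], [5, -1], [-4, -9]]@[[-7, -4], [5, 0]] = C[0][0] = (-3)*(-7) + (-3)*(5) = 6
C[0][1] = (-3)*(-4) + (-3)*(0) = 12
C[1][0] = (5)*(-7) + (-1)*(5) = -40
C[1][1] = (5)*(-4) + (-1)*(0) = -20
C[2][0] = (-4)*(-7) + (-9)*(5) = -17
C[2][1] = (-4)*(-4) + (-9)*(0) = 16
= [[6, 12], [-40, -20], [-17, 16]]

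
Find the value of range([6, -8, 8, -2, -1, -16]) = 24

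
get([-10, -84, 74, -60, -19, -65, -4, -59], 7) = -59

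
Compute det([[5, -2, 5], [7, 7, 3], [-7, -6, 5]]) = (1)*(5)*det([[7, 3], [-6, 5]]) + (-1)*(-2)*det([[7, 3], [-7, 5]]) + (1)*(5)*det([[7, 7], [-7, -6]])
= 265 + 112 + 35
= 412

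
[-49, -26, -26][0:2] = [-49, -26]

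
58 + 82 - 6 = 134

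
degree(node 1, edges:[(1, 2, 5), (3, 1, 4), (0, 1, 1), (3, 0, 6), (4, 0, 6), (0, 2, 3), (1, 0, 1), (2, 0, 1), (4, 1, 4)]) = incident: (1,2), (3,1), (0,1), (1,0), (4,1)
= 5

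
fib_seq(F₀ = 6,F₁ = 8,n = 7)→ F_2 = F_1 + F_0 = 14
F_3 = F_2 + F_1 = 22
F_4 = F_3 + F_2 = 36
...
= [6, 8, 14, 22, 36, 58, 94]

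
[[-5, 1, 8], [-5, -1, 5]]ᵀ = [[-5, -5], [1, -1], [8, 5]]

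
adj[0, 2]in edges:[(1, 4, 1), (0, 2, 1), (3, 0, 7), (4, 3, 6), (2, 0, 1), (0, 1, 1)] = 1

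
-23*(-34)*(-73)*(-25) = 1427150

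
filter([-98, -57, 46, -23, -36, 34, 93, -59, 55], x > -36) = keep x where x > -36: -98✗, -57✗, 46✓, -23✓, -36✗, 34✓, 93✓, -59✗, 55✓
= [46, -23, 34, 93, 55]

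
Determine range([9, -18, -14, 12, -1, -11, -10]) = 30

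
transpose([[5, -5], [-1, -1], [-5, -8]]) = [[5, -1, -5], [-5, -1, -8]]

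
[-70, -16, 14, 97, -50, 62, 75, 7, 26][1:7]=[-16, 14, 97, -50, 62, 75]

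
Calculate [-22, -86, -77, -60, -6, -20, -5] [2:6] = [-77, -60, -6, -20]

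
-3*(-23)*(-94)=-6486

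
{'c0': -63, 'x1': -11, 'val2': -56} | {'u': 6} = {'c0': -63, 'x1': -11, 'val2': -56, 'u': 6}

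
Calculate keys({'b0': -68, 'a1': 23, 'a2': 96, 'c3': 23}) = ['b0', 'a1', 'a2', 'c3']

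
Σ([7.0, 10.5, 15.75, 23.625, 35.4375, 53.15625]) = 145.46875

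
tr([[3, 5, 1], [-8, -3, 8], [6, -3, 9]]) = diagonal: 3 + (-3) + 9
= 9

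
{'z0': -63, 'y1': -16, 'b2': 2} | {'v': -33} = {'z0': -63, 'y1': -16, 'b2': 2, 'v': -33}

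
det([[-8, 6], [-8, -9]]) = 120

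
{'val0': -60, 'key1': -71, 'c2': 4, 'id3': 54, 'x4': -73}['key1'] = -71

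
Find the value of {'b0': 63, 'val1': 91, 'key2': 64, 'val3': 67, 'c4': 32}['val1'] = 91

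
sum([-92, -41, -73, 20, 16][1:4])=-94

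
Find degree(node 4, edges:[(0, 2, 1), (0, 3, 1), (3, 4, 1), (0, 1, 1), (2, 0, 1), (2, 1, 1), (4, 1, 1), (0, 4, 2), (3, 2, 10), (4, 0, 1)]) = incident: (3,4), (4,1), (0,4), (4,0)
= 4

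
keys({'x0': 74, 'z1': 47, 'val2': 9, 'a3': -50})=['x0', 'z1', 'val2', 'a3']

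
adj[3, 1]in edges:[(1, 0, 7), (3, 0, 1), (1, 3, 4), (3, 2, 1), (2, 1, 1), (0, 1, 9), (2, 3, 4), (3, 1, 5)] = 5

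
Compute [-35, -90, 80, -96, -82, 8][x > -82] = [-35, 80, 8]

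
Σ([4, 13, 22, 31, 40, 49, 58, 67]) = 284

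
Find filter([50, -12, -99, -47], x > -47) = [50, -12]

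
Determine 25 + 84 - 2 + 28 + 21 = 156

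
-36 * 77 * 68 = -188496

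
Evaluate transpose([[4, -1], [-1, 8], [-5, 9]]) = [[4, -1, -5], [-1, 8, 9]]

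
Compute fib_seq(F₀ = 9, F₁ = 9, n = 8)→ [9, 9, 18, 27, 45, 72, 117, 189]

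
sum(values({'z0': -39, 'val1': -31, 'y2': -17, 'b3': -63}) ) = (-39) + (-31) + (-17) + (-63)
= -150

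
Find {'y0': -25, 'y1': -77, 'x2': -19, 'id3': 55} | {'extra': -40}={'y0': -25, 'y1': -77, 'x2': -19, 'id3': 55, 'extra': -40}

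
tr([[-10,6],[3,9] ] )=-1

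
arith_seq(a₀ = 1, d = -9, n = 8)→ [1, -8, -17, -26, -35, -44, -53, -62]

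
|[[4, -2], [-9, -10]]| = -58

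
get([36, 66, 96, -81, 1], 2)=96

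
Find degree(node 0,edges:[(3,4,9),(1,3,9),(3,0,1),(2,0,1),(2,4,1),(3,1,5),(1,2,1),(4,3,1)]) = 2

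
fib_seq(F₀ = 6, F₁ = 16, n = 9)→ F_2 = F_1 + F_0 = 22
F_3 = F_2 + F_1 = 38
F_4 = F_3 + F_2 = 60
...
= [6, 16, 22, 38, 60, 98, 158, 256, 414]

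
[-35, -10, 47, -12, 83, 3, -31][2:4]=[47, -12]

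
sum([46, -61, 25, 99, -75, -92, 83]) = 46 + (-61) + 25 + 99 + (-75) + (-92) + 83
= 25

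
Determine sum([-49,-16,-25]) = -90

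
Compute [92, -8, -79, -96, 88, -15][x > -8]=keep x where x > -8: 92✓, -8✗, -79✗, -96✗, 88✓, -15✗
= [92, 88]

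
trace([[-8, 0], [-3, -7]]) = -15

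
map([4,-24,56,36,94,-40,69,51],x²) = (4)²=16, (-24)²=576, (56)²=3136, (36)²=1296, (94)²=8836, (-40)²=1600, (69)²=4761, (51)²=2601
= [16, 576, 3136, 1296, 8836, 1600, 4761, 2601]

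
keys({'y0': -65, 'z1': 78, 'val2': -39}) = ['y0', 'z1', 'val2']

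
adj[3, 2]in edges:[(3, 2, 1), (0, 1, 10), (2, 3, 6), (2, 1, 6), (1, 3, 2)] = 1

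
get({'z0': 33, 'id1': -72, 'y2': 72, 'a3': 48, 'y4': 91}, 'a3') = 48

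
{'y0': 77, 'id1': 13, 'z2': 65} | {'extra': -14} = {'y0': 77, 'id1': 13, 'z2': 65, 'extra': -14}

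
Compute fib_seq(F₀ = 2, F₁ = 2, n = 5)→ [2, 2, 4, 6, 10]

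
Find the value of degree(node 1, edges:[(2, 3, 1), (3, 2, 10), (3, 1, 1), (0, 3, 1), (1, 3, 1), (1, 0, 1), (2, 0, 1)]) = 3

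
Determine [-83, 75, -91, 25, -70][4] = -70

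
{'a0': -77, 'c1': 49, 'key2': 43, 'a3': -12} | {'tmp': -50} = {'a0': -77, 'c1': 49, 'key2': 43, 'a3': -12, 'tmp': -50}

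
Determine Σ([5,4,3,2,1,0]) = 15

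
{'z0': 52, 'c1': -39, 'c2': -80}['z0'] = 52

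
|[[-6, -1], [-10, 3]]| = (-6)*(3) - (-1)*(-10)
= -28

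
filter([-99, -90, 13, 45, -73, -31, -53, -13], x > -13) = keep x where x > -13: -99✗, -90✗, 13✓, 45✓, -73✗, -31✗, -53✗, -13✗
= [13, 45]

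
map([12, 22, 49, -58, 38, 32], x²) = (12)²=144, (22)²=484, (49)²=2401, (-58)²=3364, (38)²=1444, (32)²=1024
= [144, 484, 2401, 3364, 1444, 1024]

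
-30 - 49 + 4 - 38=-113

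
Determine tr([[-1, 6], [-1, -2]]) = -3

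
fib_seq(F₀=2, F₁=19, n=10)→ F_2 = F_1 + F_0 = 21
F_3 = F_2 + F_1 = 40
F_4 = F_3 + F_2 = 61
...
= [2, 19, 21, 40, 61, 101, 162, 263, 425, 688]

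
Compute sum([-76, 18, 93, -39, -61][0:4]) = -4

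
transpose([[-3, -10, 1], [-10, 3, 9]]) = [[-3, -10], [-10, 3], [1, 9]]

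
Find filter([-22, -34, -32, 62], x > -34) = [-22, -32, 62]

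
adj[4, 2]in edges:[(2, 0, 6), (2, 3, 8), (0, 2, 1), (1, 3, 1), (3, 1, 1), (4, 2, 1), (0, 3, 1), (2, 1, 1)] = 1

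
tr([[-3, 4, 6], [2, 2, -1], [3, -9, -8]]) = -9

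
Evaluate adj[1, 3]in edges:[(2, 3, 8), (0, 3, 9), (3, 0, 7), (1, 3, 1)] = 1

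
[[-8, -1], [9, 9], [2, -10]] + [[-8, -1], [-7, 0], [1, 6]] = [[-16, -2], [2, 9], [3, -4]]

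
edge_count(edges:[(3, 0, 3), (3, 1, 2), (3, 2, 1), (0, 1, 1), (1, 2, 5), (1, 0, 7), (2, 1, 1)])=7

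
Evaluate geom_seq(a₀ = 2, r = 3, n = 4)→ [2, 6, 18, 54]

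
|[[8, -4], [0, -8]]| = -64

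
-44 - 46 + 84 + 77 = 71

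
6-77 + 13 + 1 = -57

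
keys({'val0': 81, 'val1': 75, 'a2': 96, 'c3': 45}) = ['val0', 'val1', 'a2', 'c3']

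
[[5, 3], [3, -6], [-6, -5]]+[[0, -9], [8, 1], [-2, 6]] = [[5, -6], [11, -5], [-8, 1]]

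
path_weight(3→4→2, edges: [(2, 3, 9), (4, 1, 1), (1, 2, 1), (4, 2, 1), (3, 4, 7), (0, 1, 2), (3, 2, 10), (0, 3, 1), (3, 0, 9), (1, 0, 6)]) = 8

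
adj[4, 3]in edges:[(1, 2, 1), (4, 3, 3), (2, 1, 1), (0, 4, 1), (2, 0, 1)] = 3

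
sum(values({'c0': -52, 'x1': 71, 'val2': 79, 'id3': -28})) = (-52) + 71 + 79 + (-28)
= 70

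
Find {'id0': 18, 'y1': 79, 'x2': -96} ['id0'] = 18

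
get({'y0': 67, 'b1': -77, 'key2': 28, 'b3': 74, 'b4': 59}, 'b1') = -77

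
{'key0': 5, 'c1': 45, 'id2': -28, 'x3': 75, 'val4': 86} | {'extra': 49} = {'key0': 5, 'c1': 45, 'id2': -28, 'x3': 75, 'val4': 86, 'extra': 49}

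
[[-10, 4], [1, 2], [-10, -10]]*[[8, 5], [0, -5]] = C[0][0] = (-10)*(8) + (4)*(0) = -80
C[0][1] = (-10)*(5) + (4)*(-5) = -70
C[1][0] = (1)*(8) + (2)*(0) = 8
C[1][1] = (1)*(5) + (2)*(-5) = -5
C[2][0] = (-10)*(8) + (-10)*(0) = -80
C[2][1] = (-10)*(5) + (-10)*(-5) = 0
= [[-80, -70], [8, -5], [-80, 0]]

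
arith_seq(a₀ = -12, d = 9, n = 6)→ a_0 = -12 + 0*9 = -12
a_1 = -12 + 1*9 = -3
a_2 = -12 + 2*9 = 6
...
= [-12, -3, 6, 15, 24, 33]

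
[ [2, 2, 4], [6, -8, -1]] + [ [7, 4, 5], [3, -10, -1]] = [[9, 6, 9], [9, -18, -2]]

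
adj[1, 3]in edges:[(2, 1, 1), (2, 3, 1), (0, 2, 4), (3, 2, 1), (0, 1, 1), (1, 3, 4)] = 4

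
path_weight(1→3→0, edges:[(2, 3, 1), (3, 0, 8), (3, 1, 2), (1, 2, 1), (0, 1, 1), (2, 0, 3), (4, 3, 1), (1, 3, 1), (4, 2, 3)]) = 9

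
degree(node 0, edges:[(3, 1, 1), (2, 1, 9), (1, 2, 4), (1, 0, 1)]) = incident: (1,0)
= 1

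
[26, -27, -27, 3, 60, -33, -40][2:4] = [-27, 3]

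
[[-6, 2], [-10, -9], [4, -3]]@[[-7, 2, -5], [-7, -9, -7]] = C[0][0] = (-6)*(-7) + (2)*(-7) = 28
C[0][1] = (-6)*(2) + (2)*(-9) = -30
C[0][2] = (-6)*(-5) + (2)*(-7) = 16
C[1][0] = (-10)*(-7) + (-9)*(-7) = 133
C[1][1] = (-10)*(2) + (-9)*(-9) = 61
C[1][2] = (-10)*(-5) + (-9)*(-7) = 113
... (3 more cells)
= [[28, -30, 16], [133, 61, 113], [-7, 35, 1]]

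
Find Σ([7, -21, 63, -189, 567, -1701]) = 7 + -21 + 63 + -189 + 567 + -1701
= -1274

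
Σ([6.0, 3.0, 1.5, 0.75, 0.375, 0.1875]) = 6.0 + 3.0 + 1.5 + 0.75 + 0.375 + 0.1875
= 11.8125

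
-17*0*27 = 0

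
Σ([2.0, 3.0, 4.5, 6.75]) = 16.25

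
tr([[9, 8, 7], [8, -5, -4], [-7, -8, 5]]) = diagonal: 9 + (-5) + 5
= 9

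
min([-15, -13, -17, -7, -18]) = -18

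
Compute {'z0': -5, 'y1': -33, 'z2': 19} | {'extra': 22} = {'z0': -5, 'y1': -33, 'z2': 19, 'extra': 22}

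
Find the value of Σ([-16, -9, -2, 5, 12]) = (-16) + (-9) + (-2) + 5 + 12
= -10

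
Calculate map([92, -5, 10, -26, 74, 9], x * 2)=[184, -10, 20, -52, 148, 18]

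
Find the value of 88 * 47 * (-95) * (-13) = 5107960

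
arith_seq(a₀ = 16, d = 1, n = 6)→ a_0 = 16 + 0*1 = 16
a_1 = 16 + 1*1 = 17
a_2 = 16 + 2*1 = 18
...
= [16, 17, 18, 19, 20, 21]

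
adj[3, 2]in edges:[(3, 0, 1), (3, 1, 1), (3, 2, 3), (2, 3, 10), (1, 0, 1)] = 3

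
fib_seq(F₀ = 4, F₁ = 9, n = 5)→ F_2 = F_1 + F_0 = 13
F_3 = F_2 + F_1 = 22
F_4 = F_3 + F_2 = 35
= [4, 9, 13, 22, 35]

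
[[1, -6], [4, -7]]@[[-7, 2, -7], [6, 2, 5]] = [[-43, -10, -37], [-70, -6, -63]]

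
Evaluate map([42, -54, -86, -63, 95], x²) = [1764, 2916, 7396, 3969, 9025]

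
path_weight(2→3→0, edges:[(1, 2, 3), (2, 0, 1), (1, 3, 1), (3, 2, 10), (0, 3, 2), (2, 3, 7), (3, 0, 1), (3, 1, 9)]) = w(2→3)=7 + w(3→0)=1
= 8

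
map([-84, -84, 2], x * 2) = -84*2=-168, -84*2=-168, 2*2=4
= [-168, -168, 4]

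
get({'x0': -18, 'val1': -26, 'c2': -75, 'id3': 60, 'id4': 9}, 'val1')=-26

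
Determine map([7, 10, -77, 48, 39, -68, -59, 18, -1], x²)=[49, 100, 5929, 2304, 1521, 4624, 3481, 324, 1]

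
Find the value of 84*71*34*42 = 8516592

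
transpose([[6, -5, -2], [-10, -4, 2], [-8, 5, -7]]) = [[6, -10, -8], [-5, -4, 5], [-2, 2, -7]]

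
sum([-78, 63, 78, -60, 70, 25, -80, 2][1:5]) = 151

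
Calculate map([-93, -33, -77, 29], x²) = (-93)²=8649, (-33)²=1089, (-77)²=5929, (29)²=841
= [8649, 1089, 5929, 841]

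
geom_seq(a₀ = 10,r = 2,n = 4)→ [10, 20, 40, 80]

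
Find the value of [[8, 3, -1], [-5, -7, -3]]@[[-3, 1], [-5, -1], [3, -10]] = C[0][0] = (8)*(-3) + (3)*(-5) + (-1)*(3) = -42
C[0][1] = (8)*(1) + (3)*(-1) + (-1)*(-10) = 15
C[1][0] = (-5)*(-3) + (-7)*(-5) + (-3)*(3) = 41
C[1][1] = (-5)*(1) + (-7)*(-1) + (-3)*(-10) = 32
= [[-42, 15], [41, 32]]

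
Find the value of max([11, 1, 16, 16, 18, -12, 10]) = 18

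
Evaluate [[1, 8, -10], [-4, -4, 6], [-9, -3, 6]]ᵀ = [[1, -4, -9], [8, -4, -3], [-10, 6, 6]]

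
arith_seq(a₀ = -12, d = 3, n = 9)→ [-12, -9, -6, -3, 0, 3, 6, 9, 12]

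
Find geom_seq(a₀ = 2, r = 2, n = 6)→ [2, 4, 8, 16, 32, 64]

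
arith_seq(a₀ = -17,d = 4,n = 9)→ [-17, -13, -9, -5, -1, 3, 7, 11, 15]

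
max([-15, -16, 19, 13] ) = 19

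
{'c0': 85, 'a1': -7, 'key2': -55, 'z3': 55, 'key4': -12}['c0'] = 85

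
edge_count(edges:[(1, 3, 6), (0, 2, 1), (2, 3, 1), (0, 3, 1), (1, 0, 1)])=5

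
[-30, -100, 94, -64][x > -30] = [94]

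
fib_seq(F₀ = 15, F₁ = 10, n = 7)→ [15, 10, 25, 35, 60, 95, 155]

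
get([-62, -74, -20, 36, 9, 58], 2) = -20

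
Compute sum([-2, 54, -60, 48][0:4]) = 40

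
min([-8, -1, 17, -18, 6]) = -18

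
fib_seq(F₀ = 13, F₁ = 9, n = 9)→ F_2 = F_1 + F_0 = 22
F_3 = F_2 + F_1 = 31
F_4 = F_3 + F_2 = 53
...
= [13, 9, 22, 31, 53, 84, 137, 221, 358]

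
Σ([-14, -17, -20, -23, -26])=(-14) + (-17) + (-20) + (-23) + (-26)
= -100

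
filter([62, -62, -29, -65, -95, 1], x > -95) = keep x where x > -95: 62✓, -62✓, -29✓, -65✓, -95✗, 1✓
= [62, -62, -29, -65, 1]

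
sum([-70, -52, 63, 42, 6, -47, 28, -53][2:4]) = slice → [63, 42]
63 + 42
= 105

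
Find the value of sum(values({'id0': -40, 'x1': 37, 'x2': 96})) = (-40) + 37 + 96
= 93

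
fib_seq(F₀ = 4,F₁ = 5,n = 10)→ [4, 5, 9, 14, 23, 37, 60, 97, 157, 254]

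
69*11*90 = 68310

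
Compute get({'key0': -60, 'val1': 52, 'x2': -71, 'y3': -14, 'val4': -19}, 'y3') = -14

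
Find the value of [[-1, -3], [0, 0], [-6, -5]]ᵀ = [[-1, 0, -6], [-3, 0, -5]]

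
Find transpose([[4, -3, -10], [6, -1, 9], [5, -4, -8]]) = [[4, 6, 5], [-3, -1, -4], [-10, 9, -8]]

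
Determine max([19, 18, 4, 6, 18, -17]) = 19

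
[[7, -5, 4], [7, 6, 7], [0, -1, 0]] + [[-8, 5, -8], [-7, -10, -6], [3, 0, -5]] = [[-1, 0, -4], [0, -4, 1], [3, -1, -5]]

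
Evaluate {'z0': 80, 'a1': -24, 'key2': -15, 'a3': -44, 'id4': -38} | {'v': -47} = {'z0': 80, 'a1': -24, 'key2': -15, 'a3': -44, 'id4': -38, 'v': -47}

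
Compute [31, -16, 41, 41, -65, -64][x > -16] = keep x where x > -16: 31✓, -16✗, 41✓, 41✓, -65✗, -64✗
= [31, 41, 41]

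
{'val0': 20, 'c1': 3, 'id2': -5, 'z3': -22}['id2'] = -5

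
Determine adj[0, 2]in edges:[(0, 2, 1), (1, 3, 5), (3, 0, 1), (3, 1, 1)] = 1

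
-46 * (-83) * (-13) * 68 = -3375112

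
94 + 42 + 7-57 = 86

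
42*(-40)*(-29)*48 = 2338560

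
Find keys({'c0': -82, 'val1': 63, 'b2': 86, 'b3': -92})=['c0', 'val1', 'b2', 'b3']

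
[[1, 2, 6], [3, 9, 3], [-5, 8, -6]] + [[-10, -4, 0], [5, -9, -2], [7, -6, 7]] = [[-9, -2, 6], [8, 0, 1], [2, 2, 1]]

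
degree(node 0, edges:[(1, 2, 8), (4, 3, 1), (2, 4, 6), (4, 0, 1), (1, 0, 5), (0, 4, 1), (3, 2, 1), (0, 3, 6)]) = incident: (4,0), (1,0), (0,4), (0,3)
= 4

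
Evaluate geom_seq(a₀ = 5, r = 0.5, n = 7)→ [5.0, 2.5, 1.25, 0.625, 0.3125, 0.15625, 0.078125]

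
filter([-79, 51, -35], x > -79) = keep x where x > -79: -79✗, 51✓, -35✓
= [51, -35]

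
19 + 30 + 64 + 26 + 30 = 169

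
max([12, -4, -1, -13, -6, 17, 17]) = 17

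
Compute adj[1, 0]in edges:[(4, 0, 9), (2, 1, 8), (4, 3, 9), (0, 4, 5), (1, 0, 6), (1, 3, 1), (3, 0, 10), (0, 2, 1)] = 6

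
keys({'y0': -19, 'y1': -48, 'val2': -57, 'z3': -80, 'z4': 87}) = ['y0', 'y1', 'val2', 'z3', 'z4']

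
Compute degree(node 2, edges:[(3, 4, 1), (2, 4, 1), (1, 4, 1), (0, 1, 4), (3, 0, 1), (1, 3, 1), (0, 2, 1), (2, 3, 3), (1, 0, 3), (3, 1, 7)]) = 3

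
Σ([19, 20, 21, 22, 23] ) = 105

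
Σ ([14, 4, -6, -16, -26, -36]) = 14 + 4 + (-6) + (-16) + (-26) + (-36)
= -66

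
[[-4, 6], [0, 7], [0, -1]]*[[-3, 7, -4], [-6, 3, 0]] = C[0][0] = (-4)*(-3) + (6)*(-6) = -24
C[0][1] = (-4)*(7) + (6)*(3) = -10
C[0][2] = (-4)*(-4) + (6)*(0) = 16
C[1][0] = (0)*(-3) + (7)*(-6) = -42
C[1][1] = (0)*(7) + (7)*(3) = 21
C[1][2] = (0)*(-4) + (7)*(0) = 0
... (3 more cells)
= [[-24, -10, 16], [-42, 21, 0], [6, -3, 0]]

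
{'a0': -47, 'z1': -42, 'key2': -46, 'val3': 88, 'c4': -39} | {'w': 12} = {'a0': -47, 'z1': -42, 'key2': -46, 'val3': 88, 'c4': -39, 'w': 12}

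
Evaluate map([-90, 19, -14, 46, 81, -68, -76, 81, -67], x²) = [8100, 361, 196, 2116, 6561, 4624, 5776, 6561, 4489]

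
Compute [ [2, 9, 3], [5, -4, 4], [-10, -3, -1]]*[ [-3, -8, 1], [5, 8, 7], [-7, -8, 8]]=[[18, 32, 89], [-63, -104, 9], [22, 64, -39]]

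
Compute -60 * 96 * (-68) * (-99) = -38776320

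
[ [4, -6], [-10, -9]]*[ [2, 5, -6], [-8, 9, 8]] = C[0][0] = (4)*(2) + (-6)*(-8) = 56
C[0][1] = (4)*(5) + (-6)*(9) = -34
C[0][2] = (4)*(-6) + (-6)*(8) = -72
C[1][0] = (-10)*(2) + (-9)*(-8) = 52
C[1][1] = (-10)*(5) + (-9)*(9) = -131
C[1][2] = (-10)*(-6) + (-9)*(8) = -12
= [[56, -34, -72], [52, -131, -12]]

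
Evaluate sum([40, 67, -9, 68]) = 40 + 67 + (-9) + 68
= 166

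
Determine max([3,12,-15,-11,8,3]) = 12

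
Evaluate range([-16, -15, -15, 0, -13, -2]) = 16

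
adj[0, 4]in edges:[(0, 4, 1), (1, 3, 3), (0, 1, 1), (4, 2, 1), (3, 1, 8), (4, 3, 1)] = 1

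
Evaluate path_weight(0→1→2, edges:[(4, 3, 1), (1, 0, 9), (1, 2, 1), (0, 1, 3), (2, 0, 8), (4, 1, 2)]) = 4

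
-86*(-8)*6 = 4128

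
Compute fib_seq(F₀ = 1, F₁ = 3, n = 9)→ F_2 = F_1 + F_0 = 4
F_3 = F_2 + F_1 = 7
F_4 = F_3 + F_2 = 11
...
= [1, 3, 4, 7, 11, 18, 29, 47, 76]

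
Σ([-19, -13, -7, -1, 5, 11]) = (-19) + (-13) + (-7) + (-1) + 5 + 11
= -24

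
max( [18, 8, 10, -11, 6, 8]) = 18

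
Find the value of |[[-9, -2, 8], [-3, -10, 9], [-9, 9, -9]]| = -801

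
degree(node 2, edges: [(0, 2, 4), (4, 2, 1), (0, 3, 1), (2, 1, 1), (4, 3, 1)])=3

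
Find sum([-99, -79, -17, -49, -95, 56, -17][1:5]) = -240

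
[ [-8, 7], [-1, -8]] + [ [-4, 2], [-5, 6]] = [[-12, 9], [-6, -2]]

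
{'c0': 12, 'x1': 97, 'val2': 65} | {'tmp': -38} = {'c0': 12, 'x1': 97, 'val2': 65, 'tmp': -38}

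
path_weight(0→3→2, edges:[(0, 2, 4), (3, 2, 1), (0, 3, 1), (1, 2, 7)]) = w(0→3)=1 + w(3→2)=1
= 2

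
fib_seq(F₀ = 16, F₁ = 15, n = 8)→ F_2 = F_1 + F_0 = 31
F_3 = F_2 + F_1 = 46
F_4 = F_3 + F_2 = 77
...
= [16, 15, 31, 46, 77, 123, 200, 323]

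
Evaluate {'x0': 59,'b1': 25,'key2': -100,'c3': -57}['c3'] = -57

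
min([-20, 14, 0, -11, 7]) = -20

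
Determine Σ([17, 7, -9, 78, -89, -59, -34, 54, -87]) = -122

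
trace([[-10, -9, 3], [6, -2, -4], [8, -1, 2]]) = -10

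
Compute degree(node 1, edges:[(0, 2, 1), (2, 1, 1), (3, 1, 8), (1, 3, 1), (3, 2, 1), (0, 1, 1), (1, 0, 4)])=5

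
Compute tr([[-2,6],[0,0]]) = diagonal: (-2) + 0
= -2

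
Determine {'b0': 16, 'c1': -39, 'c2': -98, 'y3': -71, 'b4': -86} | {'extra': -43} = {'b0': 16, 'c1': -39, 'c2': -98, 'y3': -71, 'b4': -86, 'extra': -43}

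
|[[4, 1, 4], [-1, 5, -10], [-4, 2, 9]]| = 381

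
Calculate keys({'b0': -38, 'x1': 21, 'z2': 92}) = ['b0', 'x1', 'z2']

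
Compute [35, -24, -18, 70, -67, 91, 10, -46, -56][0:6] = [35, -24, -18, 70, -67, 91]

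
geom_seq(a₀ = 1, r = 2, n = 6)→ [1, 2, 4, 8, 16, 32]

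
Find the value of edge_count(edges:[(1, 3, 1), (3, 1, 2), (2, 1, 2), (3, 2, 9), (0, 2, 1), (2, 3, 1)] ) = 6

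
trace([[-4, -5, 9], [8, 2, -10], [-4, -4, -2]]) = -4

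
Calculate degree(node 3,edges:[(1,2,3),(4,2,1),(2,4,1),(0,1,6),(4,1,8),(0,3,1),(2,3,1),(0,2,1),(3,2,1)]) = incident: (0,3), (2,3), (3,2)
= 3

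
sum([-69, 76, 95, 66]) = 168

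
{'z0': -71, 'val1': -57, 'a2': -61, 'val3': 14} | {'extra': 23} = {'z0': -71, 'val1': -57, 'a2': -61, 'val3': 14, 'extra': 23}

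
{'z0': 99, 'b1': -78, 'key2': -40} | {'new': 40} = {'z0': 99, 'b1': -78, 'key2': -40, 'new': 40}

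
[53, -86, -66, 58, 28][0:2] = [53, -86]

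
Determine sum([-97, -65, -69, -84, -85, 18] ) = (-97) + (-65) + (-69) + (-84) + (-85) + 18
= -382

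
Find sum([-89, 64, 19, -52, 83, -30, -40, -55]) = (-89) + 64 + 19 + (-52) + 83 + (-30) + (-40) + (-55)
= -100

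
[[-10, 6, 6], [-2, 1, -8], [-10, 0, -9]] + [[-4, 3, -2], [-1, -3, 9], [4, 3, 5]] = [[-14, 9, 4], [-3, -2, 1], [-6, 3, -4]]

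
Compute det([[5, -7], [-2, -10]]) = (5)*(-10) - (-7)*(-2)
= -64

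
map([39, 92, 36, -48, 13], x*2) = [78, 184, 72, -96, 26]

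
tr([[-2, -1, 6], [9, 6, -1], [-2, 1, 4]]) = 8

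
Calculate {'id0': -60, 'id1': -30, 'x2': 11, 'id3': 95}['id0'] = -60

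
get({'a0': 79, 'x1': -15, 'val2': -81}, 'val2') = -81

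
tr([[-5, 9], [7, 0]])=-5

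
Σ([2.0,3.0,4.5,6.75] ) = 2.0 + 3.0 + 4.5 + 6.75
= 16.25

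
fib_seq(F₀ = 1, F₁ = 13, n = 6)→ [1, 13, 14, 27, 41, 68]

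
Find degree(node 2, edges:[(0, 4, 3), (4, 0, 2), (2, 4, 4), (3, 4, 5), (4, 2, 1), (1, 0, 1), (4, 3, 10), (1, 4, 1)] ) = 2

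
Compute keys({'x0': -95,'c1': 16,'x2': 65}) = ['x0', 'c1', 'x2']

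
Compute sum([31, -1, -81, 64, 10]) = 23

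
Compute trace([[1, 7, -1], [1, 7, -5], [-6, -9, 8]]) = diagonal: 1 + 7 + 8
= 16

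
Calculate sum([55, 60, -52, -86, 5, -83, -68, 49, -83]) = 55 + 60 + (-52) + (-86) + 5 + (-83) + (-68) + 49 + (-83)
= -203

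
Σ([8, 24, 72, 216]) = 320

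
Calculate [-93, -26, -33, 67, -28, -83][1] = -26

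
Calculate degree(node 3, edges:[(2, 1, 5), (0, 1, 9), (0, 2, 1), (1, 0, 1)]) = incident: none
= 0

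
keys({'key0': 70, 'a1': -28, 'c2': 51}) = ['key0', 'a1', 'c2']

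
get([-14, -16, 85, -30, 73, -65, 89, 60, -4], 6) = 89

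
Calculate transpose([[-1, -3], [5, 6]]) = [[-1, 5], [-3, 6]]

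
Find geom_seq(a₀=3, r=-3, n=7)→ a_0 = 3*(-3)^0 = 3
a_1 = 3*(-3)^1 = -9
a_2 = 3*(-3)^2 = 27
...
= [3, -9, 27, -81, 243, -729, 2187]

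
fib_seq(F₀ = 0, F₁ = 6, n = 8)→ [0, 6, 6, 12, 18, 30, 48, 78]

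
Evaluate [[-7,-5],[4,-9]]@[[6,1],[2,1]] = [[-52, -12], [6, -5]]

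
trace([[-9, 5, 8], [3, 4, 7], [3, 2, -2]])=diagonal: (-9) + 4 + (-2)
= -7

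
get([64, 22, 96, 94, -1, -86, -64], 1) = 22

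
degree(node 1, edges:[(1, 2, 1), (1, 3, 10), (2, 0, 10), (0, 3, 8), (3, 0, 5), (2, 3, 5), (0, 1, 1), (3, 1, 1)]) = 4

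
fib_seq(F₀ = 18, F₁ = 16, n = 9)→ F_2 = F_1 + F_0 = 34
F_3 = F_2 + F_1 = 50
F_4 = F_3 + F_2 = 84
...
= [18, 16, 34, 50, 84, 134, 218, 352, 570]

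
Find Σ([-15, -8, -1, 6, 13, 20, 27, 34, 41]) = 117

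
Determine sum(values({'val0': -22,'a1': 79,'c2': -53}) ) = 4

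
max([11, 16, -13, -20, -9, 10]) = 16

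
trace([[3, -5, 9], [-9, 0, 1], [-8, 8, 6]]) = diagonal: 3 + 0 + 6
= 9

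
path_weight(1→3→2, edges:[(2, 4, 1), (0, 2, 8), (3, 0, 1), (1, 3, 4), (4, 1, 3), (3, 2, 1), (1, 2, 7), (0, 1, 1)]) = w(1→3)=4 + w(3→2)=1
= 5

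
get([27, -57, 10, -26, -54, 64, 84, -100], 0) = 27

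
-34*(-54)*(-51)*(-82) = 7678152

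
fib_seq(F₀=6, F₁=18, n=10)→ F_2 = F_1 + F_0 = 24
F_3 = F_2 + F_1 = 42
F_4 = F_3 + F_2 = 66
...
= [6, 18, 24, 42, 66, 108, 174, 282, 456, 738]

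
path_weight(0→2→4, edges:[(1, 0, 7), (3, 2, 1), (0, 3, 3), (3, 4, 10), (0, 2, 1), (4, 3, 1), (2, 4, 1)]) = 2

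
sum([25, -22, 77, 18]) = 25 + (-22) + 77 + 18
= 98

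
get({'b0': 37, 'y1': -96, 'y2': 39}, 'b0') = 37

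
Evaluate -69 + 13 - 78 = -134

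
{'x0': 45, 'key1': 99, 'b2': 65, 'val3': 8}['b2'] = 65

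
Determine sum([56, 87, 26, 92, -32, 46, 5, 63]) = 343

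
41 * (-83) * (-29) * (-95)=-9375265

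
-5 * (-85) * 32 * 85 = 1156000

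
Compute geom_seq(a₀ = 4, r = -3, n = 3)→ a_0 = 4*(-3)^0 = 4
a_1 = 4*(-3)^1 = -12
a_2 = 4*(-3)^2 = 36
= [4, -12, 36]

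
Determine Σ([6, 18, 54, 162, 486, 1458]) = 6 + 18 + 54 + 162 + 486 + 1458
= 2184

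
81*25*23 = 46575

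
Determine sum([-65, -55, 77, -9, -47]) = -99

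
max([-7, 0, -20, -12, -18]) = 0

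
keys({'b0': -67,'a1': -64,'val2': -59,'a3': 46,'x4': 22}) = ['b0', 'a1', 'val2', 'a3', 'x4']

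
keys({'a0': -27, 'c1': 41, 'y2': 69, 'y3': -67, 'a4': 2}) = ['a0', 'c1', 'y2', 'y3', 'a4']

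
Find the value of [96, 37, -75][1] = 37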